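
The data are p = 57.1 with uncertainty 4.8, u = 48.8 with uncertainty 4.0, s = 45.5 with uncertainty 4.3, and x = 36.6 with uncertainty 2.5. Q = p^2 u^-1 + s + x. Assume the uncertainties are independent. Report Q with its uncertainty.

Let w = p^2·u^-1 = 66.8. δw/w = √((2·δp/p)² + (-1·δu/u)²) = √(0.0283 + 0.00672) = 0.187, so δw = 12.5.
Q = w + s + x: δQ = √(δw² + δs² + δx²) = √(156 + 18.5 + 6.25) = 13.5
Q = 149.

149 ± 13.5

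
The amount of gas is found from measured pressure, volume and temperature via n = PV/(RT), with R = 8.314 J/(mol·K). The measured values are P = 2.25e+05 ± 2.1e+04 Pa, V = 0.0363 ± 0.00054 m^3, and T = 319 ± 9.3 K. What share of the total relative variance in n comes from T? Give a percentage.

(δn/n)² = (1·δP/P)² + (1·δV/V)² + (-1·δT/T)²
  P term: (1×0.0933)² = 0.00871
  V term: (1×0.0149)² = 0.000221
  T term: (-1×0.0292)² = 0.000850
Total = 0.00978. Share from T = 0.000850/0.00978 = 0.0869.

8.69%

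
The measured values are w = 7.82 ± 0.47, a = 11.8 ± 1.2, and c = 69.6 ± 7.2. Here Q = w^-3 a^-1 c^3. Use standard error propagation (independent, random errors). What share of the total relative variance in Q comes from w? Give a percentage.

23.4%

(δQ/Q)² = (-3·δw/w)² + (-1·δa/a)² + (3·δc/c)²
  w term: (-3×0.0601)² = 0.0325
  a term: (-1×0.102)² = 0.0103
  c term: (3×0.103)² = 0.0963
Total = 0.139. Share from w = 0.0325/0.139 = 0.234.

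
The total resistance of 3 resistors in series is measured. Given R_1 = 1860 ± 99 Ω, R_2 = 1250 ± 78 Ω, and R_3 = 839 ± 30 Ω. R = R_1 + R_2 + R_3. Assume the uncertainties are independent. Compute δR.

Sums and differences: (δR)² = Σ (cᵢ δxᵢ)².
  (δR_1)² = 9800;  (δR_2)² = 6080;  (δR_3)² = 900
δR = √(16800) = 130 Ω

130 Ω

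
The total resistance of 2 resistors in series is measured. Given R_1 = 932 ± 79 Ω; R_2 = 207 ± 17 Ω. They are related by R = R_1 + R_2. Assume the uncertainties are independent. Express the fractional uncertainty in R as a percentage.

For a sum/difference, combine absolute errors in quadrature:
  (δR_1)² = 6240;  (δR_2)² = 289
δR = √(6530) = 80.8 Ω
R = 1140 Ω, so δR/R = 80.8/1140 = 0.0709.

7.09%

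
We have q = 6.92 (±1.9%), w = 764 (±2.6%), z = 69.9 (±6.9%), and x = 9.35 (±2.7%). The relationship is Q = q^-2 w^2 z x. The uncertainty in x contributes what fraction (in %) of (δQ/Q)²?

7.56%

(δQ/Q)² = (-2·δq/q)² + (2·δw/w)² + (1·δz/z)² + (1·δx/x)²
  q term: (-2×0.0190)² = 0.00144
  w term: (2×0.0260)² = 0.00270
  z term: (1×0.0690)² = 0.00476
  x term: (1×0.0270)² = 0.000729
Total = 0.00964. Share from x = 0.000729/0.00964 = 0.0756.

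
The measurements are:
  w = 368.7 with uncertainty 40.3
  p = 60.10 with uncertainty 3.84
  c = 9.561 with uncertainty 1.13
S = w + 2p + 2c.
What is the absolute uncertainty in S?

41.1

Absolute uncertainties add in quadrature for a linear combination:
  (δw)² = 1620;  (2·δp)² = 59.0;  (2·δc)² = 5.11
δS = √(1690) = 41.1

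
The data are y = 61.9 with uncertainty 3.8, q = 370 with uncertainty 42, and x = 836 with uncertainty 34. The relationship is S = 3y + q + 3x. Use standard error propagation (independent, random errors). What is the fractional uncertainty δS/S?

0.0362

For a sum/difference, combine absolute errors in quadrature:
  (3·δy)² = 130;  (δq)² = 1760;  (3·δx)² = 10400
δS = √(12300) = 111
S = 3060, so δS/S = 111/3060 = 0.0362.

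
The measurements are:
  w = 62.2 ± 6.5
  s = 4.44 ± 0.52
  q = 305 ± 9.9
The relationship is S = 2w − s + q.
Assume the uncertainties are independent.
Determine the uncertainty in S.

16.3

Each term contributes (cᵢ δxᵢ)² to (δS)²:
  (2·δw)² = 169;  (δs)² = 0.270;  (δq)² = 98.0
δS = √(267) = 16.3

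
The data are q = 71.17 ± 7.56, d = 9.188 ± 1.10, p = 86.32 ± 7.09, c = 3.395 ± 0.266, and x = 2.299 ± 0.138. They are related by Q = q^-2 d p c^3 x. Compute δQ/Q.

0.354

Relative error in a monomial: (δQ/Q)² = Σ (nᵢ · δxᵢ/xᵢ)².
  (-2·δq/q)² = (-2×0.106)² = 0.0451;  (1·δd/d)² = (1×0.120)² = 0.0143;  (1·δp/p)² = (1×0.0821)² = 0.00675;  (3·δc/c)² = (3×0.0784)² = 0.0552;  (1·δx/x)² = (1×0.0600)² = 0.00360
δQ/Q = √(0.125) = 0.354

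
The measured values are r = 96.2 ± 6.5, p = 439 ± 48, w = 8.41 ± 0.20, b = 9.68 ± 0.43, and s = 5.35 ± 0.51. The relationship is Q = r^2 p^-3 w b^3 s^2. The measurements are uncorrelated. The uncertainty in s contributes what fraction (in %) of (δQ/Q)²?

20.1%

(δQ/Q)² = (2·δr/r)² + (-3·δp/p)² + (1·δw/w)² + (3·δb/b)² + (2·δs/s)²
  r term: (2×0.0676)² = 0.0183
  p term: (-3×0.109)² = 0.108
  w term: (1×0.0238)² = 0.000566
  b term: (3×0.0444)² = 0.0178
  s term: (2×0.0953)² = 0.0363
Total = 0.181. Share from s = 0.0363/0.181 = 0.201.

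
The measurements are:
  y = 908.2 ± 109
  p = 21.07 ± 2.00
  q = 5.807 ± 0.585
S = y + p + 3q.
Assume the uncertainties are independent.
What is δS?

For a sum/difference, combine absolute errors in quadrature:
  (δy)² = 11900;  (δp)² = 4.00;  (3·δq)² = 3.08
δS = √(11900) = 109

109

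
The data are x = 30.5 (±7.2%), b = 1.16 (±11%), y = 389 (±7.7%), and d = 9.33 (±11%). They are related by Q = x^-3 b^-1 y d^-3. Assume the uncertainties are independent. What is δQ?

For a monomial Q ∝ x^-3, b^-1, y, d^-3, fractional errors add in quadrature:
  (-3·δx/x)² = (-3×0.0720)² = 0.0467;  (-1·δb/b)² = (-1×0.110)² = 0.0121;  (1·δy/y)² = (1×0.0770)² = 0.00593;  (-3·δd/d)² = (-3×0.110)² = 0.109
δQ/Q = √(0.174) = 0.417
Q = 1.46e-05, so δQ = 0.417 × 1.46e-05 = 6.06e-06.

6.06e-06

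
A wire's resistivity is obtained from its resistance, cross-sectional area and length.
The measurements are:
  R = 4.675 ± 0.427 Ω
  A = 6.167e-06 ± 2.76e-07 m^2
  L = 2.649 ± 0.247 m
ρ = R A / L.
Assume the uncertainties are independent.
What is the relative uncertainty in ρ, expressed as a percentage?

For a monomial ρ ∝ R, A, L^-1, fractional errors add in quadrature:
  (1·δR/R)² = (1×0.0913)² = 0.00834;  (1·δA/A)² = (1×0.0448)² = 0.00200;  (-1·δL/L)² = (-1×0.0932)² = 0.00869
δρ/ρ = √(0.0190) = 0.138

13.8%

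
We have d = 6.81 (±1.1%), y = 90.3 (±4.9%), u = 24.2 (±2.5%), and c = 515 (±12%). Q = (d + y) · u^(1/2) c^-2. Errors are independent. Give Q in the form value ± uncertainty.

0.00180 ± 0.000441

Let w = d + y = 97.1. δw = √(δd² + δy²) = √(0.00561 + 19.6) = 4.43, so δw/w = 0.0456.
Q is then a monomial in w, u, c:
δQ/Q = √((δw/w)² + (½·δu/u)² + (-2·δc/c)²) = √(0.00208 + 0.000156 + 0.0576) = 0.245
Q = 0.00180, so δQ = 0.245 × 0.00180 = 0.000441.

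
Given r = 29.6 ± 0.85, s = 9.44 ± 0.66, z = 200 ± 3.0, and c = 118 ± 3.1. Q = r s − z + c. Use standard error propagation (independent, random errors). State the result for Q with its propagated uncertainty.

Let p = r·s = 279. δp/p = √((1·δr/r)² + (1·δs/s)²) = √(0.000825 + 0.00489) = 0.0756, so δp = 21.1.
Q = p − z + c: δQ = √(δp² + δz² + δc²) = √(446 + 9.00 + 9.61) = 21.6
Q = 197.

197 ± 21.6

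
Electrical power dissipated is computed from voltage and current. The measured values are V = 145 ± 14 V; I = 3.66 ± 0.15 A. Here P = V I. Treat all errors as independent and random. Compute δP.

55.7 W

P is a product of powers, so relative uncertainties combine in quadrature:
  (1·δV/V)² = (1×0.0966)² = 0.00932;  (1·δI/I)² = (1×0.0410)² = 0.00168
δP/P = √(0.0110) = 0.105
P = 531 W, so δP = 0.105 × 531 = 55.7 W.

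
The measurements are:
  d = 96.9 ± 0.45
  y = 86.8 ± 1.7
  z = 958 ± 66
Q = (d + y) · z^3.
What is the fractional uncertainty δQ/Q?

0.207

Let u = d + y = 184. δu = √(δd² + δy²) = √(0.203 + 2.89) = 1.76, so δu/u = 0.00957.
Q is then a monomial in u, z:
δQ/Q = √((δu/u)² + (3·δz/z)²) = √(9.16e-05 + 0.0427) = 0.207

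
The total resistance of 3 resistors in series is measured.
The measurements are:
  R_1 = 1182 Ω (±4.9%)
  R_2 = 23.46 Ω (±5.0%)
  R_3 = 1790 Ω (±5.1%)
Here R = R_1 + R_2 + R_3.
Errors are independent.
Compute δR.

108 Ω

Each term contributes (cᵢ δxᵢ)² to (δR)²:
  (δR_1)² = 3350;  (δR_2)² = 1.38;  (δR_3)² = 8330
δR = √(11700) = 108 Ω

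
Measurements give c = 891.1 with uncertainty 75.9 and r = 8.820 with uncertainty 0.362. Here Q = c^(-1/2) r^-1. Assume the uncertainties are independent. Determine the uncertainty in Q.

0.000225

Q is a product of powers, so relative uncertainties combine in quadrature:
  (−½·δc/c)² = (-0.5×0.0852)² = 0.00181;  (-1·δr/r)² = (-1×0.0410)² = 0.00168
δQ/Q = √(0.00350) = 0.0591
Q = 0.003798, so δQ = 0.0591 × 0.003798 = 0.000225.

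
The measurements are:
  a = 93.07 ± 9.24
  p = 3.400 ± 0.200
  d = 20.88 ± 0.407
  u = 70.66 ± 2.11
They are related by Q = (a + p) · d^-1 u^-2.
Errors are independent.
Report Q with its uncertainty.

Let w = a + p = 96.47. δw = √(δa² + δp²) = √(85.4 + 0.0400) = 9.24, so δw/w = 0.0958.
Q is then a monomial in w, d, u:
δQ/Q = √((δw/w)² + (-1·δd/d)² + (-2·δu/u)²) = √(0.00918 + 0.000380 + 0.00357) = 0.115
Q = 0.0009254, so δQ = 0.115 × 0.0009254 = 0.000106.

0.0009254 ± 0.000106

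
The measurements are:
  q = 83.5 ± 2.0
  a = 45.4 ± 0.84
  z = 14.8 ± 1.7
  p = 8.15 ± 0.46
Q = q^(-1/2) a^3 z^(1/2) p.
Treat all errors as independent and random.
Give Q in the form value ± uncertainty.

Each factor contributes (exponent × relative error)² to (δQ/Q)²:
  (−½·δq/q)² = (-0.5×0.0240)² = 0.000143;  (3·δa/a)² = (3×0.0185)² = 0.00308;  (½·δz/z)² = (0.5×0.115)² = 0.00330;  (1·δp/p)² = (1×0.0564)² = 0.00319
δQ/Q = √(0.00971) = 0.0985
Q = 3.21e+05, so δQ = 0.0985 × 3.21e+05 = 31600.

(3.21 ± 0.316) × 10^5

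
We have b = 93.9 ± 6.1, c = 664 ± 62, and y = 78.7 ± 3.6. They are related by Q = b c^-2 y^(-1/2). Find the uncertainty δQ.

Each factor contributes (exponent × relative error)² to (δQ/Q)²:
  (1·δb/b)² = (1×0.0650)² = 0.00422;  (-2·δc/c)² = (-2×0.0934)² = 0.0349;  (−½·δy/y)² = (-0.5×0.0457)² = 0.000523
δQ/Q = √(0.0396) = 0.199
Q = 2.4e-05, so δQ = 0.199 × 2.4e-05 = 4.78e-06.

4.78e-06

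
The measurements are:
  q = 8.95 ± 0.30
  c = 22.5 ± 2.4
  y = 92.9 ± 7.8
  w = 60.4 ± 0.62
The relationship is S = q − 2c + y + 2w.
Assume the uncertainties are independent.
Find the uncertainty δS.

Sums and differences: (δS)² = Σ (cᵢ δxᵢ)².
  (δq)² = 0.0900;  (2·δc)² = 23.0;  (δy)² = 60.8;  (2·δw)² = 1.54
δS = √(85.5) = 9.25

9.25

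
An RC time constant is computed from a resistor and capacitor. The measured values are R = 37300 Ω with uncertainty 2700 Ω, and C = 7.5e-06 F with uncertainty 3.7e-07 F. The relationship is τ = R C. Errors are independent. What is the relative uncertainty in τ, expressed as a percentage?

8.76%

Since τ is a product/quotient, work with relative uncertainties:
  (1·δR/R)² = (1×0.0724)² = 0.00524;  (1·δC/C)² = (1×0.0493)² = 0.00243
δτ/τ = √(0.00767) = 0.0876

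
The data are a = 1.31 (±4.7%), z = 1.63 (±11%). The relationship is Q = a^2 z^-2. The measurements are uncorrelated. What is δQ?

0.155

Q is a product of powers, so relative uncertainties combine in quadrature:
  (2·δa/a)² = (2×0.0470)² = 0.00884;  (-2·δz/z)² = (-2×0.110)² = 0.0484
δQ/Q = √(0.0572) = 0.239
Q = 0.646, so δQ = 0.239 × 0.646 = 0.155.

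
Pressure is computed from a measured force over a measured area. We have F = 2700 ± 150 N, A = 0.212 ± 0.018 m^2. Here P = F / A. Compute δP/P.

0.101

Since P is a product/quotient, work with relative uncertainties:
  (1·δF/F)² = (1×0.0556)² = 0.00309;  (-1·δA/A)² = (-1×0.0849)² = 0.00721
δP/P = √(0.0103) = 0.101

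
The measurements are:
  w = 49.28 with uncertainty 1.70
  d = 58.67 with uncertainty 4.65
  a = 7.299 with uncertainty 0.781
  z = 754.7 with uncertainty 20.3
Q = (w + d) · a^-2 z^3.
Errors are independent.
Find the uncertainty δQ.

Let u = w + d = 108.0. δu = √(δw² + δd²) = √(2.89 + 21.6) = 4.95, so δu/u = 0.0459.
Q is then a monomial in u, a, z:
δQ/Q = √((δu/u)² + (-2·δa/a)² + (3·δz/z)²) = √(0.00210 + 0.0458 + 0.00651) = 0.233
Q = 8.71e+08, so δQ = 0.233 × 8.71e+08 = 2.03e+08.

2.03e+08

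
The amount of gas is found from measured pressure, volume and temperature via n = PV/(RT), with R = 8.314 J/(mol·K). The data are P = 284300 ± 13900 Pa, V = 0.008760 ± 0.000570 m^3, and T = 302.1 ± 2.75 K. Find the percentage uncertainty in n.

8.19%

Since n is a product/quotient, work with relative uncertainties:
  (1·δP/P)² = (1×0.0489)² = 0.00239;  (1·δV/V)² = (1×0.0651)² = 0.00423;  (-1·δT/T)² = (-1×0.00910)² = 8.29e-05
δn/n = √(0.00671) = 0.0819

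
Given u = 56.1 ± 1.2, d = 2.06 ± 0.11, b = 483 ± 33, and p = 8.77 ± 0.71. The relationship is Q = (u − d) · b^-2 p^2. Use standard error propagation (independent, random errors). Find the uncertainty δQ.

0.00380

Let w = u − d = 54.0. δw = √(δu² + δd²) = √(1.44 + 0.0121) = 1.21, so δw/w = 0.0223.
Q is then a monomial in w, b, p:
δQ/Q = √((δw/w)² + (-2·δb/b)² + (2·δp/p)²) = √(0.000497 + 0.0187 + 0.0262) = 0.213
Q = 0.0178, so δQ = 0.213 × 0.0178 = 0.00380.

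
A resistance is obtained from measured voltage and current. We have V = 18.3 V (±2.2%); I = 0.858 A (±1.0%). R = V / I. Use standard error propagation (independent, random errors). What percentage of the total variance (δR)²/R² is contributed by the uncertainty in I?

(δR/R)² = (1·δV/V)² + (-1·δI/I)²
  V term: (1×0.0220)² = 0.000484
  I term: (-1×0.0100)² = 0.000100
Total = 0.000584. Share from I = 0.000100/0.000584 = 0.171.

17.1%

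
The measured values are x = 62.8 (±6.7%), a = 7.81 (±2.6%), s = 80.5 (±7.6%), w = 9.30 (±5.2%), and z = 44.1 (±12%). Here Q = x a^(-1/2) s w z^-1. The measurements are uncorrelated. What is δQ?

63.3

Q is a product of powers, so relative uncertainties combine in quadrature:
  (1·δx/x)² = (1×0.0670)² = 0.00449;  (−½·δa/a)² = (-0.5×0.0260)² = 0.000169;  (1·δs/s)² = (1×0.0760)² = 0.00578;  (1·δw/w)² = (1×0.0520)² = 0.00270;  (-1·δz/z)² = (-1×0.120)² = 0.0144
δQ/Q = √(0.0275) = 0.166
Q = 381, so δQ = 0.166 × 381 = 63.3.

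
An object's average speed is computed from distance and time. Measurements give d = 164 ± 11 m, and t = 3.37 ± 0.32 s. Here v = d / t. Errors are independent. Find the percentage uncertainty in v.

Since v is a product/quotient, work with relative uncertainties:
  (1·δd/d)² = (1×0.0671)² = 0.00450;  (-1·δt/t)² = (-1×0.0950)² = 0.00902
δv/v = √(0.0135) = 0.116

11.6%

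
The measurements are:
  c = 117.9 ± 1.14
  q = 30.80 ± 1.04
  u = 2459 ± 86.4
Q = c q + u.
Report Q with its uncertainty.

6090 ± 154

Let p = c·q = 3631. δp/p = √((1·δc/c)² + (1·δq/q)²) = √(9.35e-05 + 0.00114) = 0.0351, so δp = 128.
Q = p + u: δQ = √(δp² + δu²) = √(16300 + 7460) = 154
Q = 6090.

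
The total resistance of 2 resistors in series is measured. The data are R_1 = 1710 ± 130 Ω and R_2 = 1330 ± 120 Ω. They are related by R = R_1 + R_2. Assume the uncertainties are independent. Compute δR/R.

0.0582

R is a linear combination, so absolute uncertainties add in quadrature:
  (δR_1)² = 16900;  (δR_2)² = 14400
δR = √(31300) = 177 Ω
R = 3040 Ω, so δR/R = 177/3040 = 0.0582.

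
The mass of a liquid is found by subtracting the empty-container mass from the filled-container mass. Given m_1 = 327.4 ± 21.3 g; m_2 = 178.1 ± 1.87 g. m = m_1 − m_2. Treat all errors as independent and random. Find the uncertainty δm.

21.4 g

m is a linear combination, so absolute uncertainties add in quadrature:
  (δm_1)² = 454;  (δm_2)² = 3.50
δm = √(457) = 21.4 g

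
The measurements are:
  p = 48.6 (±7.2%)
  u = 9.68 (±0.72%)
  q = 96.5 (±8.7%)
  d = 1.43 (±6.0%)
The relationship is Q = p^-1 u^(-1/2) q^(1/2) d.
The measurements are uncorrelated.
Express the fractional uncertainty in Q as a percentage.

For a monomial Q ∝ p^-1, u^(-1/2), q^(1/2), d, fractional errors add in quadrature:
  (-1·δp/p)² = (-1×0.0720)² = 0.00518;  (−½·δu/u)² = (-0.5×0.00720)² = 1.3e-05;  (½·δq/q)² = (0.5×0.0870)² = 0.00189;  (1·δd/d)² = (1×0.0600)² = 0.00360
δQ/Q = √(0.0107) = 0.103

10.3%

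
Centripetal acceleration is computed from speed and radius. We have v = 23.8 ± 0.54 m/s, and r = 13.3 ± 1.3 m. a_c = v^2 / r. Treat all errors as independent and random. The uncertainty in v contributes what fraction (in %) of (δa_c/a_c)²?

(δa_c/a_c)² = (2·δv/v)² + (-1·δr/r)²
  v term: (2×0.0227)² = 0.00206
  r term: (-1×0.0977)² = 0.00955
Total = 0.0116. Share from v = 0.00206/0.0116 = 0.177.

17.7%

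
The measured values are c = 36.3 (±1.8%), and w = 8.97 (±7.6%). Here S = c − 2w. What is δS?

For a sum/difference, combine absolute errors in quadrature:
  (δc)² = 0.427;  (2·δw)² = 1.86
δS = √(2.29) = 1.51

1.51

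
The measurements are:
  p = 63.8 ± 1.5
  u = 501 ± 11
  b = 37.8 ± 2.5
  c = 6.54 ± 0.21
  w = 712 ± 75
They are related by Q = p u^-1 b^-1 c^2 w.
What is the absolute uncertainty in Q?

14.7

Relative error in a monomial: (δQ/Q)² = Σ (nᵢ · δxᵢ/xᵢ)².
  (1·δp/p)² = (1×0.0235)² = 0.000553;  (-1·δu/u)² = (-1×0.0220)² = 0.000482;  (-1·δb/b)² = (-1×0.0661)² = 0.00437;  (2·δc/c)² = (2×0.0321)² = 0.00412;  (1·δw/w)² = (1×0.105)² = 0.0111
δQ/Q = √(0.0206) = 0.144
Q = 103, so δQ = 0.144 × 103 = 14.7.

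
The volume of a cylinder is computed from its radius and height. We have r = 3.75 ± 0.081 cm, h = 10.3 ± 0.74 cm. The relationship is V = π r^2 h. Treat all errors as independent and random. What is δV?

Since V is a product/quotient, work with relative uncertainties:
  (2·δr/r)² = (2×0.0216)² = 0.00187;  (1·δh/h)² = (1×0.0718)² = 0.00516
δV/V = √(0.00703) = 0.0838
V = 455 cm^3, so δV = 0.0838 × 455 = 38.1 cm^3.

38.1 cm^3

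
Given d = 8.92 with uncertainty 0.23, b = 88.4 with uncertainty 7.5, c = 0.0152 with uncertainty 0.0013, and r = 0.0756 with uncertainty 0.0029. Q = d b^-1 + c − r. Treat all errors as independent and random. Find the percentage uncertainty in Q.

Let p = d·b^-1 = 0.101. δp/p = √((1·δd/d)² + (-1·δb/b)²) = √(0.000665 + 0.00720) = 0.0887, so δp = 0.00895.
Q = p + c − r: δQ = √(δp² + δc² + δr²) = √(8.01e-05 + 1.69e-06 + 8.41e-06) = 0.00950
Q = 0.0405, so δQ/Q = 0.00950/0.0405 = 0.234.

23.4%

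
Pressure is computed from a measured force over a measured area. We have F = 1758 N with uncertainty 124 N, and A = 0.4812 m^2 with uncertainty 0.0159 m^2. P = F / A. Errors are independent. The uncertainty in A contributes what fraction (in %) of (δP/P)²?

(δP/P)² = (1·δF/F)² + (-1·δA/A)²
  F term: (1×0.0705)² = 0.00498
  A term: (-1×0.0330)² = 0.00109
Total = 0.00607. Share from A = 0.00109/0.00607 = 0.180.

18.0%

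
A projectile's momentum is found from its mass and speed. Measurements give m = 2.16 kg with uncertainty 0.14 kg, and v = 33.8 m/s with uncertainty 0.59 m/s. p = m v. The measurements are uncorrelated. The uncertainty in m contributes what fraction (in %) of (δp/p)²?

93.2%

(δp/p)² = (1·δm/m)² + (1·δv/v)²
  m term: (1×0.0648)² = 0.00420
  v term: (1×0.0175)² = 0.000305
Total = 0.00451. Share from m = 0.00420/0.00451 = 0.932.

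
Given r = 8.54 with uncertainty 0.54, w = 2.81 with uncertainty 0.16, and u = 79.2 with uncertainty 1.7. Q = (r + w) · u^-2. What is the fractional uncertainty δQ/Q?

0.0656

Let h = r + w = 11.3. δh = √(δr² + δw²) = √(0.292 + 0.0256) = 0.563, so δh/h = 0.0496.
Q is then a monomial in h, u:
δQ/Q = √((δh/h)² + (-2·δu/u)²) = √(0.00246 + 0.00184) = 0.0656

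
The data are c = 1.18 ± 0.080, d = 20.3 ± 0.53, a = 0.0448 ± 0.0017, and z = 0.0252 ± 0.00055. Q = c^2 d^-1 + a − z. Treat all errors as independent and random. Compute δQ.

0.00964

Let p = c^2·d^-1 = 0.0686. δp/p = √((2·δc/c)² + (-1·δd/d)²) = √(0.0184 + 0.000682) = 0.138, so δp = 0.00947.
Q = p + a − z: δQ = √(δp² + δa² + δz²) = √(8.97e-05 + 2.89e-06 + 3.03e-07) = 0.00964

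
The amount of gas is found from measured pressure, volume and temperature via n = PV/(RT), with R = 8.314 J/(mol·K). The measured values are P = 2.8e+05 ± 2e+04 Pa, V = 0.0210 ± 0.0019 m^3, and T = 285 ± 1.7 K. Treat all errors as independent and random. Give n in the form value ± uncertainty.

2.48 ± 0.286 mol

Products/powers → add relative errors in quadrature, weighted by exponent:
  (1·δP/P)² = (1×0.0714)² = 0.00510;  (1·δV/V)² = (1×0.0905)² = 0.00819;  (-1·δT/T)² = (-1×0.00596)² = 3.56e-05
δn/n = √(0.0133) = 0.115
n = 2.48 mol, so δn = 0.115 × 2.48 = 0.286 mol.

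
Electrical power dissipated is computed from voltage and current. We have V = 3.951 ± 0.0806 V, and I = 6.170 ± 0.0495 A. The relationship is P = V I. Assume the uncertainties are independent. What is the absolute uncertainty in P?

Relative error in a monomial: (δP/P)² = Σ (nᵢ · δxᵢ/xᵢ)².
  (1·δV/V)² = (1×0.0204)² = 0.000416;  (1·δI/I)² = (1×0.00802)² = 6.44e-05
δP/P = √(0.000481) = 0.0219
P = 24.38 W, so δP = 0.0219 × 24.38 = 0.534 W.

0.534 W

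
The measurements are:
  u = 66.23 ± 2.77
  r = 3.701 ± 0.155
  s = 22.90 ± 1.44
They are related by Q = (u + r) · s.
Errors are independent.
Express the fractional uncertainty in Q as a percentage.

Let w = u + r = 69.93. δw = √(δu² + δr²) = √(7.67 + 0.0240) = 2.77, so δw/w = 0.0397.
Q is then a monomial in w, s:
δQ/Q = √((δw/w)² + (1·δs/s)²) = √(0.00157 + 0.00395) = 0.0744

7.44%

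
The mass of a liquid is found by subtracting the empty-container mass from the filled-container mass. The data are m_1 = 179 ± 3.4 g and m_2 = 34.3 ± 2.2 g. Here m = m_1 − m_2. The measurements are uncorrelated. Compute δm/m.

0.0280

m is a linear combination, so absolute uncertainties add in quadrature:
  (δm_1)² = 11.6;  (δm_2)² = 4.84
δm = √(16.4) = 4.05 g
m = 145 g, so δm/m = 4.05/145 = 0.0280.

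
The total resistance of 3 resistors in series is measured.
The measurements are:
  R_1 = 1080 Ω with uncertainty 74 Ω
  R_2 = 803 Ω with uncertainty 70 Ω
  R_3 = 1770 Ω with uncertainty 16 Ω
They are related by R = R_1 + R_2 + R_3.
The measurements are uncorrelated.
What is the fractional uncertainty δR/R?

0.0282

R is a linear combination, so absolute uncertainties add in quadrature:
  (δR_1)² = 5480;  (δR_2)² = 4900;  (δR_3)² = 256
δR = √(10600) = 103 Ω
R = 3650 Ω, so δR/R = 103/3650 = 0.0282.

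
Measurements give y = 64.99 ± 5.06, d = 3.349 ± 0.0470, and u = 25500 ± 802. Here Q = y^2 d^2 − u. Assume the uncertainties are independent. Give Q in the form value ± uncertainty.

Let p = y^2·d^2 = 47370. δp/p = √((2·δy/y)² + (2·δd/d)²) = √(0.0242 + 0.000788) = 0.158, so δp = 7500.
Q = p − u: δQ = √(δp² + δu²) = √(5.62e+07 + 6.43e+05) = 7540
Q = 21870.

21870 ± 7540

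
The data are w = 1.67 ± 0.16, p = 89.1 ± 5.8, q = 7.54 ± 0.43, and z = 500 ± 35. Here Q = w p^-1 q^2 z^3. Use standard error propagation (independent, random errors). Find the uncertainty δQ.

3.54e+07

For a monomial Q ∝ w, p^-1, q^2, z^3, fractional errors add in quadrature:
  (1·δw/w)² = (1×0.0958)² = 0.00918;  (-1·δp/p)² = (-1×0.0651)² = 0.00424;  (2·δq/q)² = (2×0.0570)² = 0.0130;  (3·δz/z)² = (3×0.0700)² = 0.0441
δQ/Q = √(0.0705) = 0.266
Q = 1.33e+08, so δQ = 0.266 × 1.33e+08 = 3.54e+07.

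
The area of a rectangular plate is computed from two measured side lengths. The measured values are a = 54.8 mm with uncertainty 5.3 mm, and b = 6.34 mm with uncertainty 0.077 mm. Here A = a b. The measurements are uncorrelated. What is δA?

33.9 mm^2

Products/powers → add relative errors in quadrature, weighted by exponent:
  (1·δa/a)² = (1×0.0967)² = 0.00935;  (1·δb/b)² = (1×0.0121)² = 0.000148
δA/A = √(0.00950) = 0.0975
A = 347 mm^2, so δA = 0.0975 × 347 = 33.9 mm^2.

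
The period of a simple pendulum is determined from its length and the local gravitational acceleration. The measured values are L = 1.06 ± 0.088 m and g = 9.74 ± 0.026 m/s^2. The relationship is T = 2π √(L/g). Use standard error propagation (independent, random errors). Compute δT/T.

0.0415

Each factor contributes (exponent × relative error)² to (δT/T)²:
  (½·δL/L)² = (0.5×0.0830)² = 0.00172;  (−½·δg/g)² = (-0.5×0.00267)² = 1.78e-06
δT/T = √(0.00172) = 0.0415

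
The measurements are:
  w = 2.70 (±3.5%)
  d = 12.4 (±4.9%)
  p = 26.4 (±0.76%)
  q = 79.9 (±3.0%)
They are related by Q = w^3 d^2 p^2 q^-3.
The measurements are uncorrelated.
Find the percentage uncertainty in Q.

17.0%

Each factor contributes (exponent × relative error)² to (δQ/Q)²:
  (3·δw/w)² = (3×0.0350)² = 0.0110;  (2·δd/d)² = (2×0.0490)² = 0.00960;  (2·δp/p)² = (2×0.00760)² = 0.000231;  (-3·δq/q)² = (-3×0.0300)² = 0.00810
δQ/Q = √(0.0290) = 0.170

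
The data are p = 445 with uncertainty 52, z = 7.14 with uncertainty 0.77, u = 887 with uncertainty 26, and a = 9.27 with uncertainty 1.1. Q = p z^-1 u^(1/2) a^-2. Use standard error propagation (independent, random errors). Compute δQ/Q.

0.286

Since Q is a product/quotient, work with relative uncertainties:
  (1·δp/p)² = (1×0.117)² = 0.0137;  (-1·δz/z)² = (-1×0.108)² = 0.0116;  (½·δu/u)² = (0.5×0.0293)² = 0.000215;  (-2·δa/a)² = (-2×0.119)² = 0.0563
δQ/Q = √(0.0818) = 0.286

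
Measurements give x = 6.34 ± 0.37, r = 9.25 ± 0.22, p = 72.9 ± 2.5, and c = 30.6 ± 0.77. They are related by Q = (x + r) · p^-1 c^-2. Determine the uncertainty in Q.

Let u = x + r = 15.6. δu = √(δx² + δr²) = √(0.137 + 0.0484) = 0.430, so δu/u = 0.0276.
Q is then a monomial in u, p, c:
δQ/Q = √((δu/u)² + (-1·δp/p)² + (-2·δc/c)²) = √(0.000762 + 0.00118 + 0.00253) = 0.0669
Q = 0.000228, so δQ = 0.0669 × 0.000228 = 1.53e-05.

1.53e-05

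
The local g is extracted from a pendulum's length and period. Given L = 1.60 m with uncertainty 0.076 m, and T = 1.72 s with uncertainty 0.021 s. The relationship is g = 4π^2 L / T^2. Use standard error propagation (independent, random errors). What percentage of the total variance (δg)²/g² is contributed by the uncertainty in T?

20.9%

(δg/g)² = (1·δL/L)² + (-2·δT/T)²
  L term: (1×0.0475)² = 0.00226
  T term: (-2×0.0122)² = 0.000596
Total = 0.00285. Share from T = 0.000596/0.00285 = 0.209.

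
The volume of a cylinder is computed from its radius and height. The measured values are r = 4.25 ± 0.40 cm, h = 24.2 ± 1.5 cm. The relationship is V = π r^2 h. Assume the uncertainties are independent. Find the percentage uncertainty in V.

19.8%

Each factor contributes (exponent × relative error)² to (δV/V)²:
  (2·δr/r)² = (2×0.0941)² = 0.0354;  (1·δh/h)² = (1×0.0620)² = 0.00384
δV/V = √(0.0393) = 0.198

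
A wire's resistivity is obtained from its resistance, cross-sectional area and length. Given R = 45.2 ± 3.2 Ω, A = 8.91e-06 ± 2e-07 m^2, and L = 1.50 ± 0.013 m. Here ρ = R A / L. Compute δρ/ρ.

Products/powers → add relative errors in quadrature, weighted by exponent:
  (1·δR/R)² = (1×0.0708)² = 0.00501;  (1·δA/A)² = (1×0.0224)² = 0.000504;  (-1·δL/L)² = (-1×0.00867)² = 7.51e-05
δρ/ρ = √(0.00559) = 0.0748

0.0748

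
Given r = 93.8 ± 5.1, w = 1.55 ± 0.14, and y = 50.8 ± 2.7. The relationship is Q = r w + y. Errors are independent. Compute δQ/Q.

Let p = r·w = 145. δp/p = √((1·δr/r)² + (1·δw/w)²) = √(0.00296 + 0.00816) = 0.105, so δp = 15.3.
Q = p + y: δQ = √(δp² + δy²) = √(235 + 7.29) = 15.6
Q = 196, so δQ/Q = 15.6/196 = 0.0793.

0.0793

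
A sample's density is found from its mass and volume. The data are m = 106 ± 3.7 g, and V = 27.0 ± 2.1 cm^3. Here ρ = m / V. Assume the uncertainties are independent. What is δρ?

0.335 g/cm^3

ρ is a product of powers, so relative uncertainties combine in quadrature:
  (1·δm/m)² = (1×0.0349)² = 0.00122;  (-1·δV/V)² = (-1×0.0778)² = 0.00605
δρ/ρ = √(0.00727) = 0.0853
ρ = 3.93 g/cm^3, so δρ = 0.0853 × 3.93 = 0.335 g/cm^3.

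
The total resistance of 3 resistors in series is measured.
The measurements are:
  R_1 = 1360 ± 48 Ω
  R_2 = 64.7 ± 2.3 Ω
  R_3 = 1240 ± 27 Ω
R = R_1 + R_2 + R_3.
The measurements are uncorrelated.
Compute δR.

55.1 Ω

R is a linear combination, so absolute uncertainties add in quadrature:
  (δR_1)² = 2300;  (δR_2)² = 5.29;  (δR_3)² = 729
δR = √(3040) = 55.1 Ω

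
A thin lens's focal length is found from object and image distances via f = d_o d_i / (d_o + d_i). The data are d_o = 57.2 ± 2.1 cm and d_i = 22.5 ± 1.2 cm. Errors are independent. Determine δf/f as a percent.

∂f/∂d_o = (d_i/(d_o+d_i))² = 0.0797;  ∂f/∂d_i = (d_o/(d_o+d_i))² = 0.515
δf = √((∂f/∂d_o · δd_o)² + (∂f/∂d_i · δd_i)²) = √(0.0280 + 0.382) = 0.640 cm
f = 16.1 cm, so δf/f = 0.640/16.1 = 0.0397.

3.97%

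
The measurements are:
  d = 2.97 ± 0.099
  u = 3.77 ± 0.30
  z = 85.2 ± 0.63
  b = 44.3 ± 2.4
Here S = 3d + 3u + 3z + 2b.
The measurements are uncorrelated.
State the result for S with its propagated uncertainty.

For a sum/difference, combine absolute errors in quadrature:
  (3·δd)² = 0.0882;  (3·δu)² = 0.810;  (3·δz)² = 3.57;  (2·δb)² = 23.0
δS = √(27.5) = 5.25
S = 364.

364 ± 5.25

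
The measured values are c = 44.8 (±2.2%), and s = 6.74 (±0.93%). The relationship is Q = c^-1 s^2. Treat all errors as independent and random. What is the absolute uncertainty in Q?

For a monomial Q ∝ c^-1, s^2, fractional errors add in quadrature:
  (-1·δc/c)² = (-1×0.0220)² = 0.000484;  (2·δs/s)² = (2×0.00930)² = 0.000346
δQ/Q = √(0.000830) = 0.0288
Q = 1.01, so δQ = 0.0288 × 1.01 = 0.0292.

0.0292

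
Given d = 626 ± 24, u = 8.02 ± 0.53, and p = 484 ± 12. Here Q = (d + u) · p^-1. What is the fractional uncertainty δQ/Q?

Let w = d + u = 634. δw = √(δd² + δu²) = √(576 + 0.281) = 24.0, so δw/w = 0.0379.
Q is then a monomial in w, p:
δQ/Q = √((δw/w)² + (-1·δp/p)²) = √(0.00143 + 0.000615) = 0.0453

0.0453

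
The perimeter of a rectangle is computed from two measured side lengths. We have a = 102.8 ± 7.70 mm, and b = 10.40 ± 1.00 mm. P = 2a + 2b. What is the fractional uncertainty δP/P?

Absolute uncertainties add in quadrature for a linear combination:
  (2·δa)² = 237;  (2·δb)² = 4.00
δP = √(241) = 15.5 mm
P = 226.4 mm, so δP/P = 15.5/226.4 = 0.0686.

0.0686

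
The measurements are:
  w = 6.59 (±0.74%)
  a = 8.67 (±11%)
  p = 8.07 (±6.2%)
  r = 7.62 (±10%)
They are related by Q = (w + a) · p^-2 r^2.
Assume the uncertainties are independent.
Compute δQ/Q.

0.243

Let u = w + a = 15.3. δu = √(δw² + δa²) = √(0.00238 + 0.910) = 0.955, so δu/u = 0.0626.
Q is then a monomial in u, p, r:
δQ/Q = √((δu/u)² + (-2·δp/p)² + (2·δr/r)²) = √(0.00392 + 0.0154 + 0.0400) = 0.243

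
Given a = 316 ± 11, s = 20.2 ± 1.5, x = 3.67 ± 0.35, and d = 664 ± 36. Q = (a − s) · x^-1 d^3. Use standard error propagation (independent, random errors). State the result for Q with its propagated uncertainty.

(2.36 ± 0.454) × 10^10

Let u = a − s = 296. δu = √(δa² + δs²) = √(121 + 2.25) = 11.1, so δu/u = 0.0375.
Q is then a monomial in u, x, d:
δQ/Q = √((δu/u)² + (-1·δx/x)² + (3·δd/d)²) = √(0.00141 + 0.00910 + 0.0265) = 0.192
Q = 2.36e+10, so δQ = 0.192 × 2.36e+10 = 4.54e+09.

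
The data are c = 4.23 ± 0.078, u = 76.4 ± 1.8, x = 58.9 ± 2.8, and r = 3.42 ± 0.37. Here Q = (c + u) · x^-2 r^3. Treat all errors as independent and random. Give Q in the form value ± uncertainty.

0.930 ± 0.315

Let w = c + u = 80.6. δw = √(δc² + δu²) = √(0.00608 + 3.24) = 1.80, so δw/w = 0.0223.
Q is then a monomial in w, x, r:
δQ/Q = √((δw/w)² + (-2·δx/x)² + (3·δr/r)²) = √(0.000499 + 0.00904 + 0.105) = 0.339
Q = 0.930, so δQ = 0.339 × 0.930 = 0.315.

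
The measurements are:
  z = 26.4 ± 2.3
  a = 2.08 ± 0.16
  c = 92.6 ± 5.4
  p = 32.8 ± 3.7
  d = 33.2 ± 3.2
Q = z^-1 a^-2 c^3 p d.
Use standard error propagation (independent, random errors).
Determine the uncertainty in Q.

2.19e+06

Products/powers → add relative errors in quadrature, weighted by exponent:
  (-1·δz/z)² = (-1×0.0871)² = 0.00759;  (-2·δa/a)² = (-2×0.0769)² = 0.0237;  (3·δc/c)² = (3×0.0583)² = 0.0306;  (1·δp/p)² = (1×0.113)² = 0.0127;  (1·δd/d)² = (1×0.0964)² = 0.00929
δQ/Q = √(0.0839) = 0.290
Q = 7.57e+06, so δQ = 0.290 × 7.57e+06 = 2.19e+06.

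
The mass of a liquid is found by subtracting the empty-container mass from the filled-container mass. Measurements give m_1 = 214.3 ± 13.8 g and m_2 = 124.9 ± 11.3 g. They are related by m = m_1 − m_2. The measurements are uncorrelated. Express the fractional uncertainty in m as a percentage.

m is a linear combination, so absolute uncertainties add in quadrature:
  (δm_1)² = 190;  (δm_2)² = 128
δm = √(318) = 17.8 g
m = 89.40 g, so δm/m = 17.8/89.40 = 0.200.

20.0%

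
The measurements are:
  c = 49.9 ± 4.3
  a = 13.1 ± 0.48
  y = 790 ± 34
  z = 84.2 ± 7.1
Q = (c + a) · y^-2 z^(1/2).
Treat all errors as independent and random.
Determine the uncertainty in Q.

0.000109

Let u = c + a = 63.0. δu = √(δc² + δa²) = √(18.5 + 0.230) = 4.33, so δu/u = 0.0687.
Q is then a monomial in u, y, z:
δQ/Q = √((δu/u)² + (-2·δy/y)² + (½·δz/z)²) = √(0.00472 + 0.00741 + 0.00178) = 0.118
Q = 0.000926, so δQ = 0.118 × 0.000926 = 0.000109.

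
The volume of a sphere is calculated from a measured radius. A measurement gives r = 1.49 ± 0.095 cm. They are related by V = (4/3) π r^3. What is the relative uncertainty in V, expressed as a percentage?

Since V is a product/quotient, work with relative uncertainties:
  (3·δr/r)² = (3×0.0638)² = 0.0366
δV/V = √(0.0366) = 0.191

19.1%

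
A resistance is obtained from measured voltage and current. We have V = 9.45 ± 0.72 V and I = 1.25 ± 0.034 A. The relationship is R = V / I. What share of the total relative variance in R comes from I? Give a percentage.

(δR/R)² = (1·δV/V)² + (-1·δI/I)²
  V term: (1×0.0762)² = 0.00580
  I term: (-1×0.0272)² = 0.000740
Total = 0.00654. Share from I = 0.000740/0.00654 = 0.113.

11.3%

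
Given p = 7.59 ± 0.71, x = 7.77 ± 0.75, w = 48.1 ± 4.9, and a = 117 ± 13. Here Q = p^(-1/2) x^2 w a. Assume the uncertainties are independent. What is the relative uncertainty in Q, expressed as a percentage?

24.9%

Products/powers → add relative errors in quadrature, weighted by exponent:
  (−½·δp/p)² = (-0.5×0.0935)² = 0.00219;  (2·δx/x)² = (2×0.0965)² = 0.0373;  (1·δw/w)² = (1×0.102)² = 0.0104;  (1·δa/a)² = (1×0.111)² = 0.0123
δQ/Q = √(0.0622) = 0.249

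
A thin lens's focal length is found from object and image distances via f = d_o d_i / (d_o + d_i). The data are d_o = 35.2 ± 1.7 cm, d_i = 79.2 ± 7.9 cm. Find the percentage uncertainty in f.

∂f/∂d_o = (d_i/(d_o+d_i))² = 0.479;  ∂f/∂d_i = (d_o/(d_o+d_i))² = 0.0947
δf = √((∂f/∂d_o · δd_o)² + (∂f/∂d_i · δd_i)²) = √(0.664 + 0.559) = 1.11 cm
f = 24.4 cm, so δf/f = 1.11/24.4 = 0.0454.

4.54%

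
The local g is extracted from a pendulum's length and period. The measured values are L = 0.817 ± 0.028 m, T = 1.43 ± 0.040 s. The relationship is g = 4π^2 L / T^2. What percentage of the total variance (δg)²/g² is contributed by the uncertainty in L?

(δg/g)² = (1·δL/L)² + (-2·δT/T)²
  L term: (1×0.0343)² = 0.00117
  T term: (-2×0.0280)² = 0.00313
Total = 0.00430. Share from L = 0.00117/0.00430 = 0.273.

27.3%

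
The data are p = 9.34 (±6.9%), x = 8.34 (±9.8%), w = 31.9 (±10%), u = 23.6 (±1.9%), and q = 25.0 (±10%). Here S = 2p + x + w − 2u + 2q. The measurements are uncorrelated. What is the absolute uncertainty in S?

6.19

Each term contributes (cᵢ δxᵢ)² to (δS)²:
  (2·δp)² = 1.66;  (δx)² = 0.668;  (δw)² = 10.2;  (2·δu)² = 0.804;  (2·δq)² = 25.0
δS = √(38.3) = 6.19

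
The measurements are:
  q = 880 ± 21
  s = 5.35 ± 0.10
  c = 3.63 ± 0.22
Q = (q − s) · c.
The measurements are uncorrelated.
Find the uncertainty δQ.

Let u = q − s = 875. δu = √(δq² + δs²) = √(441 + 0.0100) = 21.0, so δu/u = 0.0240.
Q is then a monomial in u, c:
δQ/Q = √((δu/u)² + (1·δc/c)²) = √(0.000576 + 0.00367) = 0.0652
Q = 3170, so δQ = 0.0652 × 3170 = 207.

207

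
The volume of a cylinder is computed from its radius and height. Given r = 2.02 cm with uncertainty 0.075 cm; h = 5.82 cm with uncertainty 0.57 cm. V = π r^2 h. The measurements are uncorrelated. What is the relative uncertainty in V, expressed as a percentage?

12.3%

For a monomial V ∝ r^2, h, fractional errors add in quadrature:
  (2·δr/r)² = (2×0.0371)² = 0.00551;  (1·δh/h)² = (1×0.0979)² = 0.00959
δV/V = √(0.0151) = 0.123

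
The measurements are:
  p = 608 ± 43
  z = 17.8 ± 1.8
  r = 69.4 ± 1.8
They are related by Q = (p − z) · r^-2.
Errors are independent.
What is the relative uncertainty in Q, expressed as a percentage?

8.95%

Let u = p − z = 590. δu = √(δp² + δz²) = √(1850 + 3.24) = 43.0, so δu/u = 0.0729.
Q is then a monomial in u, r:
δQ/Q = √((δu/u)² + (-2·δr/r)²) = √(0.00532 + 0.00269) = 0.0895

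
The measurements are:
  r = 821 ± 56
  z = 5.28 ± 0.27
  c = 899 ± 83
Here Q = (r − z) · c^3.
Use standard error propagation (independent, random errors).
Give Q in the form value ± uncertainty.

(5.93 ± 1.69) × 10^11

Let u = r − z = 816. δu = √(δr² + δz²) = √(3140 + 0.0729) = 56.0, so δu/u = 0.0687.
Q is then a monomial in u, c:
δQ/Q = √((δu/u)² + (3·δc/c)²) = √(0.00471 + 0.0767) = 0.285
Q = 5.93e+11, so δQ = 0.285 × 5.93e+11 = 1.69e+11.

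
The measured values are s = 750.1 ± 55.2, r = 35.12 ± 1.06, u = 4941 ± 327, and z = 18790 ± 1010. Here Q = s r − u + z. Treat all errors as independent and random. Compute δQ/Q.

0.0584

Let p = s·r = 26340. δp/p = √((1·δs/s)² + (1·δr/r)²) = √(0.00542 + 0.000911) = 0.0795, so δp = 2100.
Q = p − u + z: δQ = √(δp² + δu² + δz²) = √(4.39e+06 + 1.07e+05 + 1.02e+06) = 2350
Q = 40190, so δQ/Q = 2350/40190 = 0.0584.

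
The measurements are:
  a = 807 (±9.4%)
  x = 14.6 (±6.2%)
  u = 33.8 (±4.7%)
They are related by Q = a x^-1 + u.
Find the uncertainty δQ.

Let p = a·x^-1 = 55.3. δp/p = √((1·δa/a)² + (-1·δx/x)²) = √(0.00884 + 0.00384) = 0.113, so δp = 6.22.
Q = p + u: δQ = √(δp² + δu²) = √(38.7 + 2.52) = 6.42

6.42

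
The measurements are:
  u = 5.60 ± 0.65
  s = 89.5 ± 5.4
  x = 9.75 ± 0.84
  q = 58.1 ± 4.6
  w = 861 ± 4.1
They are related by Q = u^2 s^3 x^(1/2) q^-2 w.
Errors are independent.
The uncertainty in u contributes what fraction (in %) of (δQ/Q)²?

47.4%

(δQ/Q)² = (2·δu/u)² + (3·δs/s)² + (½·δx/x)² + (-2·δq/q)² + (1·δw/w)²
  u term: (2×0.116)² = 0.0539
  s term: (3×0.0603)² = 0.0328
  x term: (0.5×0.0862)² = 0.00186
  q term: (-2×0.0792)² = 0.0251
  w term: (1×0.00476)² = 2.27e-05
Total = 0.114. Share from u = 0.0539/0.114 = 0.474.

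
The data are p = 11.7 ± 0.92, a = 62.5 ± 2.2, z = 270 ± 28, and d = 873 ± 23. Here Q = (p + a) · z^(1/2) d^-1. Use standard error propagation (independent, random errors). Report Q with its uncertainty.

1.40 ± 0.0928

Let u = p + a = 74.2. δu = √(δp² + δa²) = √(0.846 + 4.84) = 2.38, so δu/u = 0.0321.
Q is then a monomial in u, z, d:
δQ/Q = √((δu/u)² + (½·δz/z)² + (-1·δd/d)²) = √(0.00103 + 0.00269 + 0.000694) = 0.0664
Q = 1.40, so δQ = 0.0664 × 1.40 = 0.0928.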